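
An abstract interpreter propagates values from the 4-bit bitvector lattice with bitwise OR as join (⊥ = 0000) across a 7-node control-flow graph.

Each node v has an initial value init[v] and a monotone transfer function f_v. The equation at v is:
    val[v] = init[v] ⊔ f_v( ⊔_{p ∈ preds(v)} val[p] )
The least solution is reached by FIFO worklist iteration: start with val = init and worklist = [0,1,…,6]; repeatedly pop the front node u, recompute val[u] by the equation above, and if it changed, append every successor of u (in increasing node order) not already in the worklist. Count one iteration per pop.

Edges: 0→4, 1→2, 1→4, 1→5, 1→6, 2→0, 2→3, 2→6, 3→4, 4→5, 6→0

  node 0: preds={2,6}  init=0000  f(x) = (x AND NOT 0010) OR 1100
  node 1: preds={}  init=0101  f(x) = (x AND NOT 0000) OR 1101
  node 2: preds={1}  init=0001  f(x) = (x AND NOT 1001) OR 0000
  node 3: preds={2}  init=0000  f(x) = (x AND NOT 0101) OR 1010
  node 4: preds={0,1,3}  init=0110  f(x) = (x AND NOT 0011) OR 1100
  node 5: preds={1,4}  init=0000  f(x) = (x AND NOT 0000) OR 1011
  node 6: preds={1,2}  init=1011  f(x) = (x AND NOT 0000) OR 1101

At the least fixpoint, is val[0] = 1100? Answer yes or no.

no

Trace (8 dequeues):
  [1] u=0 | in 1011 | out 1101 | prev 0000 | push {}
  [2] u=1 | in 0000 | out 1101 | prev 0101 | push {}
  [3] u=2 | in 1101 | out 0101 | prev 0001 | push {0}
  [4] u=3 | in 0101 | out 1010 | prev 0000 | push {}
  [5] u=4 | in 1111 | out 1110 | prev 0110 | push {}
  [6] u=5 | in 1111 | out 1111 | prev 0000 | push {}
  [7] u=6 | in 1101 | out 1111 | prev 1011 | push {}
  [8] u=0 | in 1111 | out 1101 | ==

Converged values:
  [0] 1101
  [1] 1101
  [2] 0101
  [3] 1010
  [4] 1110
  [5] 1111
  [6] 1111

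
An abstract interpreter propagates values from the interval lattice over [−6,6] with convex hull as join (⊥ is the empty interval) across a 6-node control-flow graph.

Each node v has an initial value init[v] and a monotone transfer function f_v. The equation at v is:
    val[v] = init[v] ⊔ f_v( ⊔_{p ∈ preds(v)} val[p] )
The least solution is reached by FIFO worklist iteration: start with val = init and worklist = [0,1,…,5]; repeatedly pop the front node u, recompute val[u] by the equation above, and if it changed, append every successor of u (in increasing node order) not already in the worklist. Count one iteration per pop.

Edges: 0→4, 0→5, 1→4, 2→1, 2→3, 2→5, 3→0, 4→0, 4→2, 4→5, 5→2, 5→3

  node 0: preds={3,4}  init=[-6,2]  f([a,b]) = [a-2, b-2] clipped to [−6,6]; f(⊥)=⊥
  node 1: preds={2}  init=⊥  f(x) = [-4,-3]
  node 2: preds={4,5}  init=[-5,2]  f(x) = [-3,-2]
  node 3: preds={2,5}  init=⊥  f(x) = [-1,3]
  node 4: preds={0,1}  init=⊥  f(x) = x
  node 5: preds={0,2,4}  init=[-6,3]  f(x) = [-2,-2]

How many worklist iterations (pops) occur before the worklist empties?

8

Worklist (8 pops):
  #1 pop 0: in=⊥ → [-6,2] (no change)
  #2 pop 1: in=[-5,2] → [-4,-3] (was ⊥); enqueue []
  #3 pop 2: in=[-6,3] → [-5,2] (no change)
  #4 pop 3: in=[-6,3] → [-1,3] (was ⊥); enqueue [0]
  #5 pop 4: in=[-6,2] → [-6,2] (was ⊥); enqueue [2]
  #6 pop 5: in=[-6,2] → [-6,3] (no change)
  #7 pop 0: in=[-6,3] → [-6,2] (no change)
  #8 pop 2: in=[-6,3] → [-5,2] (no change)

Fixpoint:
  val[0] = [-6,2]
  val[1] = [-4,-3]
  val[2] = [-5,2]
  val[3] = [-1,3]
  val[4] = [-6,2]
  val[5] = [-6,3]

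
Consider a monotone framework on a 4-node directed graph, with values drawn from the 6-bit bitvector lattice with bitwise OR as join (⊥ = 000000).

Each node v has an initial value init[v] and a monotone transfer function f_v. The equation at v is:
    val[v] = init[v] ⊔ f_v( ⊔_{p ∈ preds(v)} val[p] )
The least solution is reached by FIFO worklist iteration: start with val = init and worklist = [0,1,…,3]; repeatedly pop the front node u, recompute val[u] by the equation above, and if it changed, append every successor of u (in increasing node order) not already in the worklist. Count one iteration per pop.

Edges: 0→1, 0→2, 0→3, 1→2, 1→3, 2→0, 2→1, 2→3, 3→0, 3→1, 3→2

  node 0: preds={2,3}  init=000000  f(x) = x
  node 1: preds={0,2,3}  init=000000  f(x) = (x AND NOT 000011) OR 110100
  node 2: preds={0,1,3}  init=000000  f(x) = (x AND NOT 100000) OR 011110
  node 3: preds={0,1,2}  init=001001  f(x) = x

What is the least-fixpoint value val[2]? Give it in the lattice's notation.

011111

Trace (8 dequeues):
  [1] u=0 | in 001001 | out 001001 | prev 000000 | push {}
  [2] u=1 | in 001001 | out 111100 | prev 000000 | push {}
  [3] u=2 | in 111101 | out 011111 | prev 000000 | push {0,1}
  [4] u=3 | in 111111 | out 111111 | prev 001001 | push {2}
  [5] u=0 | in 111111 | out 111111 | prev 001001 | push {3}
  [6] u=1 | in 111111 | out 111100 | ==
  [7] u=2 | in 111111 | out 011111 | ==
  [8] u=3 | in 111111 | out 111111 | ==

Converged values:
  [0] 111111
  [1] 111100
  [2] 011111
  [3] 111111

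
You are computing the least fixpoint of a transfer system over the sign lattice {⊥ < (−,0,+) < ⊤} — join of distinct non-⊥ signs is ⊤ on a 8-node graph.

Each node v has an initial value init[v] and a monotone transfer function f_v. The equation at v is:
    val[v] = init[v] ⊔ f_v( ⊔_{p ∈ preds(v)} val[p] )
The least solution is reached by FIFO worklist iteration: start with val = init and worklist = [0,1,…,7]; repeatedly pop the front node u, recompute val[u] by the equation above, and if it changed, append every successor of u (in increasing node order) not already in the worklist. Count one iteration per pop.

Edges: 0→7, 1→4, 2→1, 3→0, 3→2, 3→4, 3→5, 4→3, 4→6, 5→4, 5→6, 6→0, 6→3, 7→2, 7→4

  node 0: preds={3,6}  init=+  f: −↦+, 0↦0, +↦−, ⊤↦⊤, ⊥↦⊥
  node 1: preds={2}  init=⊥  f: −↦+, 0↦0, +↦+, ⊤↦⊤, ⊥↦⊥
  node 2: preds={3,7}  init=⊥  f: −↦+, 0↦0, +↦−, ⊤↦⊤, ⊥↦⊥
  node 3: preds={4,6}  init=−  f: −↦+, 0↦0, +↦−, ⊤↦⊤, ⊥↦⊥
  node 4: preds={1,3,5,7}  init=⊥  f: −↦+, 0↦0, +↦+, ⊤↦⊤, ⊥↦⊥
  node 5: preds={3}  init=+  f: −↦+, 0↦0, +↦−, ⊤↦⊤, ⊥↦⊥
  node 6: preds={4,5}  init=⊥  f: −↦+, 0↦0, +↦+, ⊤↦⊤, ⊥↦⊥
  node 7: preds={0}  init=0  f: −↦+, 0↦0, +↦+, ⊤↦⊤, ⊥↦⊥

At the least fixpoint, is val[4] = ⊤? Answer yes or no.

yes

Iteration log — 17 steps:
  step 1. node 0  ⊔preds=−  new=+  stable
  step 2. node 1  ⊔preds=⊥  new=⊥  stable
  step 3. node 2  ⊔preds=⊤  new=⊤  old=⊥  +wl: 1
  step 4. node 3  ⊔preds=⊥  new=−  stable
  step 5. node 4  ⊔preds=⊤  new=⊤  old=⊥  +wl: 3
  step 6. node 5  ⊔preds=−  new=+  stable
  step 7. node 6  ⊔preds=⊤  new=⊤  old=⊥  +wl: 0
  step 8. node 7  ⊔preds=+  new=⊤  old=0  +wl: 2,4
  step 9. node 1  ⊔preds=⊤  new=⊤  old=⊥  +wl: 
  step 10. node 3  ⊔preds=⊤  new=⊤  old=−  +wl: 5
  step 11. node 0  ⊔preds=⊤  new=⊤  old=+  +wl: 7
  step 12. node 2  ⊔preds=⊤  new=⊤  stable
  step 13. node 4  ⊔preds=⊤  new=⊤  stable
  step 14. node 5  ⊔preds=⊤  new=⊤  old=+  +wl: 4,6
  step 15. node 7  ⊔preds=⊤  new=⊤  stable
  step 16. node 4  ⊔preds=⊤  new=⊤  stable
  step 17. node 6  ⊔preds=⊤  new=⊤  stable

Least fixpoint reached:
  node 0: ⊤
  node 1: ⊤
  node 2: ⊤
  node 3: ⊤
  node 4: ⊤
  node 5: ⊤
  node 6: ⊤
  node 7: ⊤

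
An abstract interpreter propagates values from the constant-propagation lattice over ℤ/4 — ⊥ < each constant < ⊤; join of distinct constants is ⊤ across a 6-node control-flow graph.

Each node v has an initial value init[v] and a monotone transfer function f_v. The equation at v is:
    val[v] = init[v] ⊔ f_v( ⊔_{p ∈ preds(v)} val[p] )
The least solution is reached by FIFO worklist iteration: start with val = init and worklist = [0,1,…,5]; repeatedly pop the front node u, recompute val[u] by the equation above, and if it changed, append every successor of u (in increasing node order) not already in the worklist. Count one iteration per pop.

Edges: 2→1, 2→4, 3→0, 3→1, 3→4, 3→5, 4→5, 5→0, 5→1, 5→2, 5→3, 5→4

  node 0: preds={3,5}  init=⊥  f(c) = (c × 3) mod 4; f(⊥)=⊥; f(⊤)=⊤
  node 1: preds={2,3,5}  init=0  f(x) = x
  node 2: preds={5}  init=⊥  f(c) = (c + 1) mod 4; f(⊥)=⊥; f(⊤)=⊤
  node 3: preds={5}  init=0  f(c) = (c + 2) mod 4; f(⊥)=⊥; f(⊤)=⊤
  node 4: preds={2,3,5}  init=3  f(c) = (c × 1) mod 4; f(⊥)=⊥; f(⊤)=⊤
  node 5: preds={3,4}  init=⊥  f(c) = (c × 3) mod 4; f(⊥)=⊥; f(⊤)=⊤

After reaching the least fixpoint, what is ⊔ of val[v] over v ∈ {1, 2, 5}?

⊤

Trace (14 dequeues):
  [1] u=0 | in 0 | out 0 | prev ⊥ | push {}
  [2] u=1 | in 0 | out 0 | ==
  [3] u=2 | in ⊥ | out ⊥ | ==
  [4] u=3 | in ⊥ | out 0 | ==
  [5] u=4 | in 0 | out ⊤ | prev 3 | push {}
  [6] u=5 | in ⊤ | out ⊤ | prev ⊥ | push {0,1,2,3,4}
  [7] u=0 | in ⊤ | out ⊤ | prev 0 | push {}
  [8] u=1 | in ⊤ | out ⊤ | prev 0 | push {}
  [9] u=2 | in ⊤ | out ⊤ | prev ⊥ | push {1}
  [10] u=3 | in ⊤ | out ⊤ | prev 0 | push {0,5}
  [11] u=4 | in ⊤ | out ⊤ | ==
  [12] u=1 | in ⊤ | out ⊤ | ==
  [13] u=0 | in ⊤ | out ⊤ | ==
  [14] u=5 | in ⊤ | out ⊤ | ==

Converged values:
  [0] ⊤
  [1] ⊤
  [2] ⊤
  [3] ⊤
  [4] ⊤
  [5] ⊤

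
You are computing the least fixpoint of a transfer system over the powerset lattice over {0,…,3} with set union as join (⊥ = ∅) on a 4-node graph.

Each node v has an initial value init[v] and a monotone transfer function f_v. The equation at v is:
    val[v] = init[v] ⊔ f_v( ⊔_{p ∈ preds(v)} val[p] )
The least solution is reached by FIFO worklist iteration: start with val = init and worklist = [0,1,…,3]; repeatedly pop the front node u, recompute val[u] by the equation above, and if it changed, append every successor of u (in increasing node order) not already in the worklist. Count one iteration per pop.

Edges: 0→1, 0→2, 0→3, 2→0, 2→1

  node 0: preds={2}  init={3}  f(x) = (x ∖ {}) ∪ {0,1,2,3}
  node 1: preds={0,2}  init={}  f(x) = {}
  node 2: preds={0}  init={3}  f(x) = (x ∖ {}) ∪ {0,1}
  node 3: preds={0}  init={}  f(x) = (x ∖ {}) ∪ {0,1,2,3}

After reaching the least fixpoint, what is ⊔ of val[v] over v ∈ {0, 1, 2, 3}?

Worklist (6 pops):
  #1 pop 0: in={3} → {0,1,2,3} (was {3}); enqueue []
  #2 pop 1: in={0,1,2,3} → {} (no change)
  #3 pop 2: in={0,1,2,3} → {0,1,2,3} (was {3}); enqueue [0,1]
  #4 pop 3: in={0,1,2,3} → {0,1,2,3} (was {}); enqueue []
  #5 pop 0: in={0,1,2,3} → {0,1,2,3} (no change)
  #6 pop 1: in={0,1,2,3} → {} (no change)

Fixpoint:
  val[0] = {0,1,2,3}
  val[1] = {}
  val[2] = {0,1,2,3}
  val[3] = {0,1,2,3}

{0,1,2,3}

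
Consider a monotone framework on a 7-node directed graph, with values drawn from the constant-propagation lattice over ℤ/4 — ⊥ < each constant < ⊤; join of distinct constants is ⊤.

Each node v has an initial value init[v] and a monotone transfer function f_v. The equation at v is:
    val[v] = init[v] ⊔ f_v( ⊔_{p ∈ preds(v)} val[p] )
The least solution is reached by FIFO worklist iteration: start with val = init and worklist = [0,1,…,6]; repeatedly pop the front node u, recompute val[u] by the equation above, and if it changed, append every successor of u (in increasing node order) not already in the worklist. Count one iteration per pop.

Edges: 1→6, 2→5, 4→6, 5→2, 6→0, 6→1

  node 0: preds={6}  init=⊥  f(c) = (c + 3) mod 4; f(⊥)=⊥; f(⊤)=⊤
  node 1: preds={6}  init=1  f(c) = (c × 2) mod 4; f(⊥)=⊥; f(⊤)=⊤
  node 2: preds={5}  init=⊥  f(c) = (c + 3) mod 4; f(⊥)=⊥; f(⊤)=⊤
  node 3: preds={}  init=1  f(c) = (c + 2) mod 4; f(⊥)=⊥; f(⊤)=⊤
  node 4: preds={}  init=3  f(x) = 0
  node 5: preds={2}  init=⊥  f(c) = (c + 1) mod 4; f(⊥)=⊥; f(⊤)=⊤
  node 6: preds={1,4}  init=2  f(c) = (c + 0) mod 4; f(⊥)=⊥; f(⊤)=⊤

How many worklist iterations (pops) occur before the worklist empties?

Iteration log — 9 steps:
  step 1. node 0  ⊔preds=2  new=1  old=⊥  +wl: 
  step 2. node 1  ⊔preds=2  new=⊤  old=1  +wl: 
  step 3. node 2  ⊔preds=⊥  new=⊥  stable
  step 4. node 3  ⊔preds=⊥  new=1  stable
  step 5. node 4  ⊔preds=⊥  new=⊤  old=3  +wl: 
  step 6. node 5  ⊔preds=⊥  new=⊥  stable
  step 7. node 6  ⊔preds=⊤  new=⊤  old=2  +wl: 0,1
  step 8. node 0  ⊔preds=⊤  new=⊤  old=1  +wl: 
  step 9. node 1  ⊔preds=⊤  new=⊤  stable

Least fixpoint reached:
  node 0: ⊤
  node 1: ⊤
  node 2: ⊥
  node 3: 1
  node 4: ⊤
  node 5: ⊥
  node 6: ⊤

9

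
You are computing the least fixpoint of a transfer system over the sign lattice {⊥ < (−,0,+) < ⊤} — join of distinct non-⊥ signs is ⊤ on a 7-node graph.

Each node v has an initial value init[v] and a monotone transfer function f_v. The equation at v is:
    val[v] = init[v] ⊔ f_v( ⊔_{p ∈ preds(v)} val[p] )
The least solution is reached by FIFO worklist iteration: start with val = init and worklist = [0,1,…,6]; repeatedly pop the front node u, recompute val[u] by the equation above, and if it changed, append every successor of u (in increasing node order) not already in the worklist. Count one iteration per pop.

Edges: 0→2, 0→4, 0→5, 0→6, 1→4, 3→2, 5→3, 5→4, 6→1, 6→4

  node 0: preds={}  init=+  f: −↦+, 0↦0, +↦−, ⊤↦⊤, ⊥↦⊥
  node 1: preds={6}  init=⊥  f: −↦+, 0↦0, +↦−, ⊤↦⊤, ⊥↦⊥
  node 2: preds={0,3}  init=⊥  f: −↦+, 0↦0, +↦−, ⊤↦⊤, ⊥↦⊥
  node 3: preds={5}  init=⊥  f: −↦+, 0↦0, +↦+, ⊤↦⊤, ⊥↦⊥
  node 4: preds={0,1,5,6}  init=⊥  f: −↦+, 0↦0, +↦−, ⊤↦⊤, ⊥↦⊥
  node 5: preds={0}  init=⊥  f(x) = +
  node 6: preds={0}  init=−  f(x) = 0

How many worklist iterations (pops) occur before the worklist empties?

Iteration log — 12 steps:
  step 1. node 0  ⊔preds=⊥  new=+  stable
  step 2. node 1  ⊔preds=−  new=+  old=⊥  +wl: 
  step 3. node 2  ⊔preds=+  new=−  old=⊥  +wl: 
  step 4. node 3  ⊔preds=⊥  new=⊥  stable
  step 5. node 4  ⊔preds=⊤  new=⊤  old=⊥  +wl: 
  step 6. node 5  ⊔preds=+  new=+  old=⊥  +wl: 3,4
  step 7. node 6  ⊔preds=+  new=⊤  old=−  +wl: 1
  step 8. node 3  ⊔preds=+  new=+  old=⊥  +wl: 2
  step 9. node 4  ⊔preds=⊤  new=⊤  stable
  step 10. node 1  ⊔preds=⊤  new=⊤  old=+  +wl: 4
  step 11. node 2  ⊔preds=+  new=−  stable
  step 12. node 4  ⊔preds=⊤  new=⊤  stable

Least fixpoint reached:
  node 0: +
  node 1: ⊤
  node 2: −
  node 3: +
  node 4: ⊤
  node 5: +
  node 6: ⊤

12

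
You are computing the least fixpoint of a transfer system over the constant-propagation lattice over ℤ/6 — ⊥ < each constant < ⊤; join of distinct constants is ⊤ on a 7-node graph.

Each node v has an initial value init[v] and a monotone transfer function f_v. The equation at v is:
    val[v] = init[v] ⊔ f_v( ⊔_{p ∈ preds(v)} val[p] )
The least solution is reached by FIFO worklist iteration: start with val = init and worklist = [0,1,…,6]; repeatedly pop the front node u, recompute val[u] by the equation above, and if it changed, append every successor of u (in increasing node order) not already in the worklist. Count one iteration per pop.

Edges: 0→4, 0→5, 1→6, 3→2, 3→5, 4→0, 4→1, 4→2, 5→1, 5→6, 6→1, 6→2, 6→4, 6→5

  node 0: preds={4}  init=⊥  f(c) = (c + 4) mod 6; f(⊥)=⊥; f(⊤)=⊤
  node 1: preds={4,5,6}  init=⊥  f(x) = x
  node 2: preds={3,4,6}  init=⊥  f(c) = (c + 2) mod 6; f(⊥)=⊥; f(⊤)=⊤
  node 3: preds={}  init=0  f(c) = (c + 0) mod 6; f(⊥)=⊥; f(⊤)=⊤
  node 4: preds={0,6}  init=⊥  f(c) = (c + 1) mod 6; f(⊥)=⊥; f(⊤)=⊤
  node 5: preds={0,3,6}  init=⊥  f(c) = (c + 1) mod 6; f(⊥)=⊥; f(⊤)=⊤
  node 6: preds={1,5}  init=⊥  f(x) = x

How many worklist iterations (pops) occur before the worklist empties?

Worklist (23 pops):
  #1 pop 0: in=⊥ → ⊥ (no change)
  #2 pop 1: in=⊥ → ⊥ (no change)
  #3 pop 2: in=0 → 2 (was ⊥); enqueue []
  #4 pop 3: in=⊥ → 0 (no change)
  #5 pop 4: in=⊥ → ⊥ (no change)
  #6 pop 5: in=0 → 1 (was ⊥); enqueue [1]
  #7 pop 6: in=1 → 1 (was ⊥); enqueue [2,4,5]
  #8 pop 1: in=1 → 1 (was ⊥); enqueue [6]
  #9 pop 2: in=⊤ → ⊤ (was 2); enqueue []
  #10 pop 4: in=1 → 2 (was ⊥); enqueue [0,1,2]
  #11 pop 5: in=⊤ → ⊤ (was 1); enqueue []
  #12 pop 6: in=⊤ → ⊤ (was 1); enqueue [4,5]
  #13 pop 0: in=2 → 0 (was ⊥); enqueue []
  #14 pop 1: in=⊤ → ⊤ (was 1); enqueue [6]
  #15 pop 2: in=⊤ → ⊤ (no change)
  #16 pop 4: in=⊤ → ⊤ (was 2); enqueue [0,1,2]
  #17 pop 5: in=⊤ → ⊤ (no change)
  #18 pop 6: in=⊤ → ⊤ (no change)
  #19 pop 0: in=⊤ → ⊤ (was 0); enqueue [4,5]
  #20 pop 1: in=⊤ → ⊤ (no change)
  #21 pop 2: in=⊤ → ⊤ (no change)
  #22 pop 4: in=⊤ → ⊤ (no change)
  #23 pop 5: in=⊤ → ⊤ (no change)

Fixpoint:
  val[0] = ⊤
  val[1] = ⊤
  val[2] = ⊤
  val[3] = 0
  val[4] = ⊤
  val[5] = ⊤
  val[6] = ⊤

23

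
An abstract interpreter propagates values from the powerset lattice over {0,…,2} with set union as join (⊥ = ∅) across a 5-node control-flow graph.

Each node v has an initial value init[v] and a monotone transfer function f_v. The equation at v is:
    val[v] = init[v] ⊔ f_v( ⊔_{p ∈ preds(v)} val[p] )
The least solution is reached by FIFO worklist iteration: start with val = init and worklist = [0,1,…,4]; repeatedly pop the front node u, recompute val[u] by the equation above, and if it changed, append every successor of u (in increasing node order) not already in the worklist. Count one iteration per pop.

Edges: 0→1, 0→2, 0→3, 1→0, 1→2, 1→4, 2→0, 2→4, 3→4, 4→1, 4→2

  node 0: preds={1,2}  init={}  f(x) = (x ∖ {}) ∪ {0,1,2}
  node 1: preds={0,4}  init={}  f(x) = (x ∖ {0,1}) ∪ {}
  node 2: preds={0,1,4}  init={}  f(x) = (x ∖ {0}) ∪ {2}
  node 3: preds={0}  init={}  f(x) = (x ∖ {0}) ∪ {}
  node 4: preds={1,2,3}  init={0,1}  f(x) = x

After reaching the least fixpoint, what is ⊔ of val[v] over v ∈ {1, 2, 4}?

Trace (8 dequeues):
  [1] u=0 | in {} | out {0,1,2} | prev {} | push {}
  [2] u=1 | in {0,1,2} | out {2} | prev {} | push {0}
  [3] u=2 | in {0,1,2} | out {1,2} | prev {} | push {}
  [4] u=3 | in {0,1,2} | out {1,2} | prev {} | push {}
  [5] u=4 | in {1,2} | out {0,1,2} | prev {0,1} | push {1,2}
  [6] u=0 | in {1,2} | out {0,1,2} | ==
  [7] u=1 | in {0,1,2} | out {2} | ==
  [8] u=2 | in {0,1,2} | out {1,2} | ==

Converged values:
  [0] {0,1,2}
  [1] {2}
  [2] {1,2}
  [3] {1,2}
  [4] {0,1,2}

{0,1,2}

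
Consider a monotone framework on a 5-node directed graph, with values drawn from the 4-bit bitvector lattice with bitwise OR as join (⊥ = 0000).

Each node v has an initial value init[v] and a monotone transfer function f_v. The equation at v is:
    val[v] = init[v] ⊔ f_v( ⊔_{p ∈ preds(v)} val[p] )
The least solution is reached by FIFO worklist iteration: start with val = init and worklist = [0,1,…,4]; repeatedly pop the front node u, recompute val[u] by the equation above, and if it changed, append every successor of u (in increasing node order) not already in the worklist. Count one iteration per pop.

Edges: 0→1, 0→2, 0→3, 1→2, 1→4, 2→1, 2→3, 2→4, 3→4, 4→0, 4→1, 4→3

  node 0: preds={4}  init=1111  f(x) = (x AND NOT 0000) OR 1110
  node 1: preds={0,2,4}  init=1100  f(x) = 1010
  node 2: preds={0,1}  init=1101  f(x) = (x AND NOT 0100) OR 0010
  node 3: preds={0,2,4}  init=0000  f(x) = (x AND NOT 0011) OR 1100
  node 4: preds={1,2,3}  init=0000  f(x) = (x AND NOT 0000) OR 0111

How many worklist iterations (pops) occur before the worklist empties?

Iteration log — 8 steps:
  step 1. node 0  ⊔preds=0000  new=1111  stable
  step 2. node 1  ⊔preds=1111  new=1110  old=1100  +wl: 
  step 3. node 2  ⊔preds=1111  new=1111  old=1101  +wl: 1
  step 4. node 3  ⊔preds=1111  new=1100  old=0000  +wl: 
  step 5. node 4  ⊔preds=1111  new=1111  old=0000  +wl: 0,3
  step 6. node 1  ⊔preds=1111  new=1110  stable
  step 7. node 0  ⊔preds=1111  new=1111  stable
  step 8. node 3  ⊔preds=1111  new=1100  stable

Least fixpoint reached:
  node 0: 1111
  node 1: 1110
  node 2: 1111
  node 3: 1100
  node 4: 1111

8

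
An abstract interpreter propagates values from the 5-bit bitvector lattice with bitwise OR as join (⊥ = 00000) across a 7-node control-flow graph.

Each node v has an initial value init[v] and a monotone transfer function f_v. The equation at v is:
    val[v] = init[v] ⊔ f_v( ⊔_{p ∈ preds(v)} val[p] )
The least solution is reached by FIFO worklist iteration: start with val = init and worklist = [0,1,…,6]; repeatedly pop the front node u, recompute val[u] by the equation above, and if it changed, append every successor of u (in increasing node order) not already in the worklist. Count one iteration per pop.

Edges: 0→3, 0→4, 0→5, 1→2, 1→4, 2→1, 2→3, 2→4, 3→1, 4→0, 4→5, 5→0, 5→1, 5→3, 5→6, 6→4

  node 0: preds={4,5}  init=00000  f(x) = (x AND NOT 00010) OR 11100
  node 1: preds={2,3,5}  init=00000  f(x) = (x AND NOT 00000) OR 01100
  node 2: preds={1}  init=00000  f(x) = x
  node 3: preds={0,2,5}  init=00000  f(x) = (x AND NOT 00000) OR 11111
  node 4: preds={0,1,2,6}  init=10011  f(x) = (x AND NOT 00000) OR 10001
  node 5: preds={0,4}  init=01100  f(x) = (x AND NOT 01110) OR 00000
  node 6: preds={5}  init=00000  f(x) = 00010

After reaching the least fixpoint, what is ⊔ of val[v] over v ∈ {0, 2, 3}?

Trace (15 dequeues):
  [1] u=0 | in 11111 | out 11101 | prev 00000 | push {}
  [2] u=1 | in 01100 | out 01100 | prev 00000 | push {}
  [3] u=2 | in 01100 | out 01100 | prev 00000 | push {1}
  [4] u=3 | in 11101 | out 11111 | prev 00000 | push {}
  [5] u=4 | in 11101 | out 11111 | prev 10011 | push {0}
  [6] u=5 | in 11111 | out 11101 | prev 01100 | push {3}
  [7] u=6 | in 11101 | out 00010 | prev 00000 | push {4}
  [8] u=1 | in 11111 | out 11111 | prev 01100 | push {2}
  [9] u=0 | in 11111 | out 11101 | ==
  [10] u=3 | in 11101 | out 11111 | ==
  [11] u=4 | in 11111 | out 11111 | ==
  [12] u=2 | in 11111 | out 11111 | prev 01100 | push {1,3,4}
  [13] u=1 | in 11111 | out 11111 | ==
  [14] u=3 | in 11111 | out 11111 | ==
  [15] u=4 | in 11111 | out 11111 | ==

Converged values:
  [0] 11101
  [1] 11111
  [2] 11111
  [3] 11111
  [4] 11111
  [5] 11101
  [6] 00010

11111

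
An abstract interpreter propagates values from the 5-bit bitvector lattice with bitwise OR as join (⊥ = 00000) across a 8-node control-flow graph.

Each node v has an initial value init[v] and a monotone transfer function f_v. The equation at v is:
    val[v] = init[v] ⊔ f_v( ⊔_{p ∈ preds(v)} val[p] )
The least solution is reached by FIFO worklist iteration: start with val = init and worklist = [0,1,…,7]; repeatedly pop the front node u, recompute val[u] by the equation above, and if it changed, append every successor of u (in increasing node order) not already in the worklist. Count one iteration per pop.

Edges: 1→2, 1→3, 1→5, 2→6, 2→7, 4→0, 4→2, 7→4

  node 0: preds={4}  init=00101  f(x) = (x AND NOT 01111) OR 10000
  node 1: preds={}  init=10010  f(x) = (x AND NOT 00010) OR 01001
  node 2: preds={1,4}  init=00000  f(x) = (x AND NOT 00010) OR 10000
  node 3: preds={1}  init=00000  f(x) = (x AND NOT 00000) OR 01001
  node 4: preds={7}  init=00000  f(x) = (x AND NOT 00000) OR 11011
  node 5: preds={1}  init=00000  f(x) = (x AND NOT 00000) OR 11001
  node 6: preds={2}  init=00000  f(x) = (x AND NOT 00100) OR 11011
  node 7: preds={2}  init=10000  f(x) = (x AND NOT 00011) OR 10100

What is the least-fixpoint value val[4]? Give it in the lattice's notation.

11111

Iteration log — 15 steps:
  step 1. node 0  ⊔preds=00000  new=10101  old=00101  +wl: 
  step 2. node 1  ⊔preds=00000  new=11011  old=10010  +wl: 
  step 3. node 2  ⊔preds=11011  new=11001  old=00000  +wl: 
  step 4. node 3  ⊔preds=11011  new=11011  old=00000  +wl: 
  step 5. node 4  ⊔preds=10000  new=11011  old=00000  +wl: 0,2
  step 6. node 5  ⊔preds=11011  new=11011  old=00000  +wl: 
  step 7. node 6  ⊔preds=11001  new=11011  old=00000  +wl: 
  step 8. node 7  ⊔preds=11001  new=11100  old=10000  +wl: 4
  step 9. node 0  ⊔preds=11011  new=10101  stable
  step 10. node 2  ⊔preds=11011  new=11001  stable
  step 11. node 4  ⊔preds=11100  new=11111  old=11011  +wl: 0,2
  step 12. node 0  ⊔preds=11111  new=10101  stable
  step 13. node 2  ⊔preds=11111  new=11101  old=11001  +wl: 6,7
  step 14. node 6  ⊔preds=11101  new=11011  stable
  step 15. node 7  ⊔preds=11101  new=11100  stable

Least fixpoint reached:
  node 0: 10101
  node 1: 11011
  node 2: 11101
  node 3: 11011
  node 4: 11111
  node 5: 11011
  node 6: 11011
  node 7: 11100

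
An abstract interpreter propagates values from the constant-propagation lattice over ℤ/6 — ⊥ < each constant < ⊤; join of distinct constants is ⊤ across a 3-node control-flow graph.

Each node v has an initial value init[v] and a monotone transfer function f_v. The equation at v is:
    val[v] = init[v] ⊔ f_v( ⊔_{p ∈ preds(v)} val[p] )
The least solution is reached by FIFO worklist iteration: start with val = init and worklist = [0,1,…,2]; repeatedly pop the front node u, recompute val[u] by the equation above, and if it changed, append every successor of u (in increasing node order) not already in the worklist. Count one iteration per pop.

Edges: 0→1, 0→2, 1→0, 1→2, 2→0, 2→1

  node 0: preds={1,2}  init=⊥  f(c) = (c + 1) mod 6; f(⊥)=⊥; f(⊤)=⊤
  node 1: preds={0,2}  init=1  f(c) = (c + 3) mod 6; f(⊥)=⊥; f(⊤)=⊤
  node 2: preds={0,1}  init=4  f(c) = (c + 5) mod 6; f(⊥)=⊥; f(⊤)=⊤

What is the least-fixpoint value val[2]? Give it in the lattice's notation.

Worklist (5 pops):
  #1 pop 0: in=⊤ → ⊤ (was ⊥); enqueue []
  #2 pop 1: in=⊤ → ⊤ (was 1); enqueue [0]
  #3 pop 2: in=⊤ → ⊤ (was 4); enqueue [1]
  #4 pop 0: in=⊤ → ⊤ (no change)
  #5 pop 1: in=⊤ → ⊤ (no change)

Fixpoint:
  val[0] = ⊤
  val[1] = ⊤
  val[2] = ⊤

⊤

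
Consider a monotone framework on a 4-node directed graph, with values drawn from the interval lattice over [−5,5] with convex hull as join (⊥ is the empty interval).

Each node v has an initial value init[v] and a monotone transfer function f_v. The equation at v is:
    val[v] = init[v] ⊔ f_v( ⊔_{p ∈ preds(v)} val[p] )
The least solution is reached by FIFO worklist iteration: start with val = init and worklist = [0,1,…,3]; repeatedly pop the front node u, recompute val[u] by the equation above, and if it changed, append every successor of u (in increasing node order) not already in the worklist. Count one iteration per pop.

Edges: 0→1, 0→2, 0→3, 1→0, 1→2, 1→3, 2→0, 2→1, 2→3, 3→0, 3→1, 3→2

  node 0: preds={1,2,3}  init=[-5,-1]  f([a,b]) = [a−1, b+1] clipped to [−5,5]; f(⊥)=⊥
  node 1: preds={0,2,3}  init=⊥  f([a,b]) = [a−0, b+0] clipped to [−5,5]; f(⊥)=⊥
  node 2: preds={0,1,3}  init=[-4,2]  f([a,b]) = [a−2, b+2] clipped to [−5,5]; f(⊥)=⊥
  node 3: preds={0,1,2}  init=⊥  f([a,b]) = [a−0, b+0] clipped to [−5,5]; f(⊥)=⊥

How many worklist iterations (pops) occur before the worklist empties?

Worklist (9 pops):
  #1 pop 0: in=[-4,2] → [-5,3] (was [-5,-1]); enqueue []
  #2 pop 1: in=[-5,3] → [-5,3] (was ⊥); enqueue [0]
  #3 pop 2: in=[-5,3] → [-5,5] (was [-4,2]); enqueue [1]
  #4 pop 3: in=[-5,5] → [-5,5] (was ⊥); enqueue [2]
  #5 pop 0: in=[-5,5] → [-5,5] (was [-5,3]); enqueue [3]
  #6 pop 1: in=[-5,5] → [-5,5] (was [-5,3]); enqueue [0]
  #7 pop 2: in=[-5,5] → [-5,5] (no change)
  #8 pop 3: in=[-5,5] → [-5,5] (no change)
  #9 pop 0: in=[-5,5] → [-5,5] (no change)

Fixpoint:
  val[0] = [-5,5]
  val[1] = [-5,5]
  val[2] = [-5,5]
  val[3] = [-5,5]

9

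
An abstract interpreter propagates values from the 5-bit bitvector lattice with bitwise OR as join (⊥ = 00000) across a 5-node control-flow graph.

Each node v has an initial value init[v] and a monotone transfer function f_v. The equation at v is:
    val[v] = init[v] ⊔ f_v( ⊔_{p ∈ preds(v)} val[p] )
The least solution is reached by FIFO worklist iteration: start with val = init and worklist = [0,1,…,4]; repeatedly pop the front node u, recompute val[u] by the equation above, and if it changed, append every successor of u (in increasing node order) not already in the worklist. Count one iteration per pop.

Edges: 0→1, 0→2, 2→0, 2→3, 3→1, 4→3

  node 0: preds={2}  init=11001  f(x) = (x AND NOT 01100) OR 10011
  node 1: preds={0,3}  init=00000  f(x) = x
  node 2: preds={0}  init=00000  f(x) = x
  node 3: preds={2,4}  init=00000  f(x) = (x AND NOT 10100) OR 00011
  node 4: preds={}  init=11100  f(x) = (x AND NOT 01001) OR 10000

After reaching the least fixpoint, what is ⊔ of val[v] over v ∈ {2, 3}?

Iteration log — 7 steps:
  step 1. node 0  ⊔preds=00000  new=11011  old=11001  +wl: 
  step 2. node 1  ⊔preds=11011  new=11011  old=00000  +wl: 
  step 3. node 2  ⊔preds=11011  new=11011  old=00000  +wl: 0
  step 4. node 3  ⊔preds=11111  new=01011  old=00000  +wl: 1
  step 5. node 4  ⊔preds=00000  new=11100  stable
  step 6. node 0  ⊔preds=11011  new=11011  stable
  step 7. node 1  ⊔preds=11011  new=11011  stable

Least fixpoint reached:
  node 0: 11011
  node 1: 11011
  node 2: 11011
  node 3: 01011
  node 4: 11100

11011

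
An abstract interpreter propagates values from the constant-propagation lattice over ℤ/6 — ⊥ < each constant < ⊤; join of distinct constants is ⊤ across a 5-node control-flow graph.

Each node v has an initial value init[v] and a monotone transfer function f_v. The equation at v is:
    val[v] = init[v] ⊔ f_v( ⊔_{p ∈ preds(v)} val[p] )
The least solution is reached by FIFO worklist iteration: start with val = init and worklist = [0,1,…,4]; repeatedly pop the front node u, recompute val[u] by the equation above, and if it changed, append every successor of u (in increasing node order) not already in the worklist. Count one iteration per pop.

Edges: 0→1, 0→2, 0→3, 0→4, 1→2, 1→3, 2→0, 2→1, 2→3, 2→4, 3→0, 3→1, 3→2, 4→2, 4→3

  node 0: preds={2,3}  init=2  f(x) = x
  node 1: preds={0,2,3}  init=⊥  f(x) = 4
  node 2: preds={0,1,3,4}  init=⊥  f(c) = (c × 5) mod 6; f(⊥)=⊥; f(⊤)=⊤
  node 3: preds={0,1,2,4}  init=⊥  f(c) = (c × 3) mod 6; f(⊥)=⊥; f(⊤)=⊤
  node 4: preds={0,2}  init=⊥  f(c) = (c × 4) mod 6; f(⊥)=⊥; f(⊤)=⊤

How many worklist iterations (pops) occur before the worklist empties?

10

Trace (10 dequeues):
  [1] u=0 | in ⊥ | out 2 | ==
  [2] u=1 | in 2 | out 4 | prev ⊥ | push {}
  [3] u=2 | in ⊤ | out ⊤ | prev ⊥ | push {0,1}
  [4] u=3 | in ⊤ | out ⊤ | prev ⊥ | push {2}
  [5] u=4 | in ⊤ | out ⊤ | prev ⊥ | push {3}
  [6] u=0 | in ⊤ | out ⊤ | prev 2 | push {4}
  [7] u=1 | in ⊤ | out 4 | ==
  [8] u=2 | in ⊤ | out ⊤ | ==
  [9] u=3 | in ⊤ | out ⊤ | ==
  [10] u=4 | in ⊤ | out ⊤ | ==

Converged values:
  [0] ⊤
  [1] 4
  [2] ⊤
  [3] ⊤
  [4] ⊤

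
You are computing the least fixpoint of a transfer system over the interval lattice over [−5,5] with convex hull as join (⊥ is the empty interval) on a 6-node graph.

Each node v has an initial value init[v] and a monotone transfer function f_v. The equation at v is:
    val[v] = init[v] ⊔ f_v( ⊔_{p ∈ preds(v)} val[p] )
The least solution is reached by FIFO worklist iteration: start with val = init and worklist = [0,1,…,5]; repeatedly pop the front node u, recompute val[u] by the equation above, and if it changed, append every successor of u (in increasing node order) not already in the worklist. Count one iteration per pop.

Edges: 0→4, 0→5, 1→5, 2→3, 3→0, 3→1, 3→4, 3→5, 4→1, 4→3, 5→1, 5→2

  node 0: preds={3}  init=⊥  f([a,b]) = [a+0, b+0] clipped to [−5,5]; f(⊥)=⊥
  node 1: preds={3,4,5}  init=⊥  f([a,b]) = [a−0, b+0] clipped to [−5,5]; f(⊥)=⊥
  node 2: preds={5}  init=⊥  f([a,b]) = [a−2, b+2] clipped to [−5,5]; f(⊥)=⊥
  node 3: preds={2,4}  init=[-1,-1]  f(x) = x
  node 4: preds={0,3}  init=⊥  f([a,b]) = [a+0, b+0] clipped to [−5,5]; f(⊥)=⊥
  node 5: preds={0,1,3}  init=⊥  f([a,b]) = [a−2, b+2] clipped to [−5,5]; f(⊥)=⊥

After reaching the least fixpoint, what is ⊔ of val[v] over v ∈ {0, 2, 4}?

Iteration log — 24 steps:
  step 1. node 0  ⊔preds=[-1,-1]  new=[-1,-1]  old=⊥  +wl: 
  step 2. node 1  ⊔preds=[-1,-1]  new=[-1,-1]  old=⊥  +wl: 
  step 3. node 2  ⊔preds=⊥  new=⊥  stable
  step 4. node 3  ⊔preds=⊥  new=[-1,-1]  stable
  step 5. node 4  ⊔preds=[-1,-1]  new=[-1,-1]  old=⊥  +wl: 1,3
  step 6. node 5  ⊔preds=[-1,-1]  new=[-3,1]  old=⊥  +wl: 2
  step 7. node 1  ⊔preds=[-3,1]  new=[-3,1]  old=[-1,-1]  +wl: 5
  step 8. node 3  ⊔preds=[-1,-1]  new=[-1,-1]  stable
  step 9. node 2  ⊔preds=[-3,1]  new=[-5,3]  old=⊥  +wl: 3
  step 10. node 5  ⊔preds=[-3,1]  new=[-5,3]  old=[-3,1]  +wl: 1,2
  step 11. node 3  ⊔preds=[-5,3]  new=[-5,3]  old=[-1,-1]  +wl: 0,4,5
  step 12. node 1  ⊔preds=[-5,3]  new=[-5,3]  old=[-3,1]  +wl: 
  step 13. node 2  ⊔preds=[-5,3]  new=[-5,5]  old=[-5,3]  +wl: 3
  step 14. node 0  ⊔preds=[-5,3]  new=[-5,3]  old=[-1,-1]  +wl: 
  step 15. node 4  ⊔preds=[-5,3]  new=[-5,3]  old=[-1,-1]  +wl: 1
  step 16. node 5  ⊔preds=[-5,3]  new=[-5,5]  old=[-5,3]  +wl: 2
  step 17. node 3  ⊔preds=[-5,5]  new=[-5,5]  old=[-5,3]  +wl: 0,4,5
  step 18. node 1  ⊔preds=[-5,5]  new=[-5,5]  old=[-5,3]  +wl: 
  step 19. node 2  ⊔preds=[-5,5]  new=[-5,5]  stable
  step 20. node 0  ⊔preds=[-5,5]  new=[-5,5]  old=[-5,3]  +wl: 
  step 21. node 4  ⊔preds=[-5,5]  new=[-5,5]  old=[-5,3]  +wl: 1,3
  step 22. node 5  ⊔preds=[-5,5]  new=[-5,5]  stable
  step 23. node 1  ⊔preds=[-5,5]  new=[-5,5]  stable
  step 24. node 3  ⊔preds=[-5,5]  new=[-5,5]  stable

Least fixpoint reached:
  node 0: [-5,5]
  node 1: [-5,5]
  node 2: [-5,5]
  node 3: [-5,5]
  node 4: [-5,5]
  node 5: [-5,5]

[-5,5]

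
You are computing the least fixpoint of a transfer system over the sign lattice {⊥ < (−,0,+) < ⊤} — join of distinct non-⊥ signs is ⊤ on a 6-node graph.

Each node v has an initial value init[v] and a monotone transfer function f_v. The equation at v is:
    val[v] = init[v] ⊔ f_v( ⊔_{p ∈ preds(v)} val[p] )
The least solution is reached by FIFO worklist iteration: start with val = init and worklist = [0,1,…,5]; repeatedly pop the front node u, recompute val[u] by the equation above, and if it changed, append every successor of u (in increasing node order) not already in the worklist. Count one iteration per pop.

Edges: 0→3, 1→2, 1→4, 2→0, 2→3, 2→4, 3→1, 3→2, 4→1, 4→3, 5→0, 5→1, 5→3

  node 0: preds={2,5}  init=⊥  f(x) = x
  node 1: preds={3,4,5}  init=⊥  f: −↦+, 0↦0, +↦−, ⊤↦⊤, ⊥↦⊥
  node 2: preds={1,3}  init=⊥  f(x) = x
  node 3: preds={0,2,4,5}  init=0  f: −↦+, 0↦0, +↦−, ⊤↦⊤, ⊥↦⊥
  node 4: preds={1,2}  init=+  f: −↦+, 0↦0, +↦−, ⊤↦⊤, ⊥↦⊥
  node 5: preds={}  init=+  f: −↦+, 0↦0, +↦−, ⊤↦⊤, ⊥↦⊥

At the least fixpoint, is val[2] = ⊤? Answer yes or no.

Iteration log — 10 steps:
  step 1. node 0  ⊔preds=+  new=+  old=⊥  +wl: 
  step 2. node 1  ⊔preds=⊤  new=⊤  old=⊥  +wl: 
  step 3. node 2  ⊔preds=⊤  new=⊤  old=⊥  +wl: 0
  step 4. node 3  ⊔preds=⊤  new=⊤  old=0  +wl: 1,2
  step 5. node 4  ⊔preds=⊤  new=⊤  old=+  +wl: 3
  step 6. node 5  ⊔preds=⊥  new=+  stable
  step 7. node 0  ⊔preds=⊤  new=⊤  old=+  +wl: 
  step 8. node 1  ⊔preds=⊤  new=⊤  stable
  step 9. node 2  ⊔preds=⊤  new=⊤  stable
  step 10. node 3  ⊔preds=⊤  new=⊤  stable

Least fixpoint reached:
  node 0: ⊤
  node 1: ⊤
  node 2: ⊤
  node 3: ⊤
  node 4: ⊤
  node 5: +

yes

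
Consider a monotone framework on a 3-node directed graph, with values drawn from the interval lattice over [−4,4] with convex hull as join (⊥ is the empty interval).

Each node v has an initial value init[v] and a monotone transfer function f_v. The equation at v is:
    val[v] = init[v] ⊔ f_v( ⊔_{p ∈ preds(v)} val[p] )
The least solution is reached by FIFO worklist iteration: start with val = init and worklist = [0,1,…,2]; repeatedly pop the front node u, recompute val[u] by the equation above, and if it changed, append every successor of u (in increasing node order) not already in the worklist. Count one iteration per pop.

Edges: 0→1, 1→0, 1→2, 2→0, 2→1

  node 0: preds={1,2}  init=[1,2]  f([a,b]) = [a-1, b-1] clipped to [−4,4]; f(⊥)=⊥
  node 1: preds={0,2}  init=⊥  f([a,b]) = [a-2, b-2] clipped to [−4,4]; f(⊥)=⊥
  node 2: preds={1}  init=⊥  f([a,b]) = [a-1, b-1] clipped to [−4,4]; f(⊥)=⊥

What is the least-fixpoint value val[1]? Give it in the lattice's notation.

Trace (9 dequeues):
  [1] u=0 | in ⊥ | out [1,2] | ==
  [2] u=1 | in [1,2] | out [-1,0] | prev ⊥ | push {0}
  [3] u=2 | in [-1,0] | out [-2,-1] | prev ⊥ | push {1}
  [4] u=0 | in [-2,0] | out [-3,2] | prev [1,2] | push {}
  [5] u=1 | in [-3,2] | out [-4,0] | prev [-1,0] | push {0,2}
  [6] u=0 | in [-4,0] | out [-4,2] | prev [-3,2] | push {1}
  [7] u=2 | in [-4,0] | out [-4,-1] | prev [-2,-1] | push {0}
  [8] u=1 | in [-4,2] | out [-4,0] | ==
  [9] u=0 | in [-4,0] | out [-4,2] | ==

Converged values:
  [0] [-4,2]
  [1] [-4,0]
  [2] [-4,-1]

[-4,0]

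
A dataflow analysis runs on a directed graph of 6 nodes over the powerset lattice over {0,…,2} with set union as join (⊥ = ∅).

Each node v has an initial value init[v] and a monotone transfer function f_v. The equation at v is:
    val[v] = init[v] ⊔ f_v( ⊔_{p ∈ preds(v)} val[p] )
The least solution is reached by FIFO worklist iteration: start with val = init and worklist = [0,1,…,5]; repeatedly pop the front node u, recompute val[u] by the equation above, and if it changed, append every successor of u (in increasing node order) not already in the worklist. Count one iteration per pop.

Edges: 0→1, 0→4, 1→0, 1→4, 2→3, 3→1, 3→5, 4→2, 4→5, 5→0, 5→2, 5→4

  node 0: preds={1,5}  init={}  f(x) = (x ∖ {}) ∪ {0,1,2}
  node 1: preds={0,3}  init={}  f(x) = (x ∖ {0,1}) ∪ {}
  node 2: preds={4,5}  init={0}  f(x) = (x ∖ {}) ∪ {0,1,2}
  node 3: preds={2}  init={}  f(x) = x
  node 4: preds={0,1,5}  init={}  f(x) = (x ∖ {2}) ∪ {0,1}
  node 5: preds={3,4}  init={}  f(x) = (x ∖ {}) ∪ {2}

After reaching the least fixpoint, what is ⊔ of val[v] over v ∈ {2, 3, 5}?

Trace (10 dequeues):
  [1] u=0 | in {} | out {0,1,2} | prev {} | push {}
  [2] u=1 | in {0,1,2} | out {2} | prev {} | push {0}
  [3] u=2 | in {} | out {0,1,2} | prev {0} | push {}
  [4] u=3 | in {0,1,2} | out {0,1,2} | prev {} | push {1}
  [5] u=4 | in {0,1,2} | out {0,1} | prev {} | push {2}
  [6] u=5 | in {0,1,2} | out {0,1,2} | prev {} | push {4}
  [7] u=0 | in {0,1,2} | out {0,1,2} | ==
  [8] u=1 | in {0,1,2} | out {2} | ==
  [9] u=2 | in {0,1,2} | out {0,1,2} | ==
  [10] u=4 | in {0,1,2} | out {0,1} | ==

Converged values:
  [0] {0,1,2}
  [1] {2}
  [2] {0,1,2}
  [3] {0,1,2}
  [4] {0,1}
  [5] {0,1,2}

{0,1,2}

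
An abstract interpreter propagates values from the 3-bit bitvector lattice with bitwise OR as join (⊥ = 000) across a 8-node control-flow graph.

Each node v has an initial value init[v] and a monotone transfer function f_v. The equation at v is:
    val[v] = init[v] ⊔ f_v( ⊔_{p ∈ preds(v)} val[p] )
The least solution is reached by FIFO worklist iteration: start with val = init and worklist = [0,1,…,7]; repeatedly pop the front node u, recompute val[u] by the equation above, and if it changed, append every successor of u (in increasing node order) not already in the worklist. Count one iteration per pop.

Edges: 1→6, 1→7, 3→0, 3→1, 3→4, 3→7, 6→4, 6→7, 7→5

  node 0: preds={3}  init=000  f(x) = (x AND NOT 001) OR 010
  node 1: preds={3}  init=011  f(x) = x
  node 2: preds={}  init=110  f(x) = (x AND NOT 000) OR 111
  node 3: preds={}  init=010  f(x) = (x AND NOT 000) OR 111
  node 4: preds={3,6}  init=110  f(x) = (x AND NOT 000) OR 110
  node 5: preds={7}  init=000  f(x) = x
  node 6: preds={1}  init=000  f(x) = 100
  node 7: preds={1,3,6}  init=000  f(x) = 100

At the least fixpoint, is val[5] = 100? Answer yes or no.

Iteration log — 14 steps:
  step 1. node 0  ⊔preds=010  new=010  old=000  +wl: 
  step 2. node 1  ⊔preds=010  new=011  stable
  step 3. node 2  ⊔preds=000  new=111  old=110  +wl: 
  step 4. node 3  ⊔preds=000  new=111  old=010  +wl: 0,1
  step 5. node 4  ⊔preds=111  new=111  old=110  +wl: 
  step 6. node 5  ⊔preds=000  new=000  stable
  step 7. node 6  ⊔preds=011  new=100  old=000  +wl: 4
  step 8. node 7  ⊔preds=111  new=100  old=000  +wl: 5
  step 9. node 0  ⊔preds=111  new=110  old=010  +wl: 
  step 10. node 1  ⊔preds=111  new=111  old=011  +wl: 6,7
  step 11. node 4  ⊔preds=111  new=111  stable
  step 12. node 5  ⊔preds=100  new=100  old=000  +wl: 
  step 13. node 6  ⊔preds=111  new=100  stable
  step 14. node 7  ⊔preds=111  new=100  stable

Least fixpoint reached:
  node 0: 110
  node 1: 111
  node 2: 111
  node 3: 111
  node 4: 111
  node 5: 100
  node 6: 100
  node 7: 100

yes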